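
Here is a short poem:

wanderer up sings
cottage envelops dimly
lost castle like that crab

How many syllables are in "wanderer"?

3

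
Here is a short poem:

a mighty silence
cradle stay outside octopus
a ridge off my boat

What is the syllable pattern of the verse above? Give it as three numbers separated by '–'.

5–8–5

Line 1: a (1), mighty (2), silence (2) → 5
Line 2: cradle (2), stay (1), outside (2), octopus (3) → 8
Line 3: a (1), ridge (1), off (1), my (1), boat (1) → 5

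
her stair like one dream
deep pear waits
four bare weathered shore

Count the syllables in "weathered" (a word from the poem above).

"weathered" has 2 syllables.

2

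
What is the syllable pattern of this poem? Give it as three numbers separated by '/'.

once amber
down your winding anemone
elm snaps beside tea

Line 1: once (1), amber (2) → 3
Line 2: down (1), your (1), winding (2), anemone (4) → 8
Line 3: elm (1), snaps (1), beside (2), tea (1) → 5

3/8/5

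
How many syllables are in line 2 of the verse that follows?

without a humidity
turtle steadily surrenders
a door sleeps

Line 2: turtle(2) + steadily(3) + surrenders(3) = 8

8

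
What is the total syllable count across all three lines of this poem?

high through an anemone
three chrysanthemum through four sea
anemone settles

Line 1: high(1) + through(1) + an(1) + anemone(4) = 7
Line 2: three(1) + chrysanthemum(4) + through(1) + four(1) + sea(1) = 8
Line 3: anemone(4) + settles(2) = 6
Total: 7 + 8 + 6 = 21

21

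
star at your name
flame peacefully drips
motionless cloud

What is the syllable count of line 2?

Line 2: flame (1), peacefully (3), drips (1) → 5

5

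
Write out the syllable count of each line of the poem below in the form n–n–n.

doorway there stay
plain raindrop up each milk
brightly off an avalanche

4–6–7

Line 1: doorway(2) + there(1) + stay(1) = 4
Line 2: plain(1) + raindrop(2) + up(1) + each(1) + milk(1) = 6
Line 3: brightly(2) + off(1) + an(1) + avalanche(3) = 7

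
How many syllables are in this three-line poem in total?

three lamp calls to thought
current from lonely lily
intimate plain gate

17

Line 1: three(1) + lamp(1) + calls(1) + to(1) + thought(1) = 5
Line 2: current(2) + from(1) + lonely(2) + lily(2) = 7
Line 3: intimate(3) + plain(1) + gate(1) = 5
Total: 5 + 7 + 5 = 17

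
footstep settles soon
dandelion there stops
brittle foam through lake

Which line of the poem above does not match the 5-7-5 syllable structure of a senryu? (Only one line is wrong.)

Line 1: footstep(2) + settles(2) + soon(1) = 5 ✓
Line 2: dandelion(4) + there(1) + stops(1) = 6 (expected 7)
Line 3: brittle(2) + foam(1) + through(1) + lake(1) = 5 ✓

The second line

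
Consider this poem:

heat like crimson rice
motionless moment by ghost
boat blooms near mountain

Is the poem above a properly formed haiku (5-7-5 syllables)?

Line 1: heat (1), like (1), crimson (2), rice (1) → 5 ✓
Line 2: motionless (3), moment (2), by (1), ghost (1) → 7 ✓
Line 3: boat (1), blooms (1), near (1), mountain (2) → 5 ✓

Yes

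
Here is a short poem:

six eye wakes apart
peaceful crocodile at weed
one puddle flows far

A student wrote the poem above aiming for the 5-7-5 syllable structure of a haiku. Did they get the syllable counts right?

Yes

Line 1: six(1) + eye(1) + wakes(1) + apart(2) = 5 ✓
Line 2: peaceful(2) + crocodile(3) + at(1) + weed(1) = 7 ✓
Line 3: one(1) + puddle(2) + flows(1) + far(1) = 5 ✓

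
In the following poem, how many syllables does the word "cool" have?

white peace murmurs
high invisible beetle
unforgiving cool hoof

"cool" has 1 syllable.

1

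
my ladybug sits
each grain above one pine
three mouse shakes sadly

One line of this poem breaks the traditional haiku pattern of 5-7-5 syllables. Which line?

The second line

Line 1: my(1) + ladybug(3) + sits(1) = 5 ✓
Line 2: each(1) + grain(1) + above(2) + one(1) + pine(1) = 6 (expected 7)
Line 3: three(1) + mouse(1) + shakes(1) + sadly(2) = 5 ✓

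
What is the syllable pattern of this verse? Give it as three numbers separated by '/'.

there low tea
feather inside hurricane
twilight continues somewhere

Line 1: there(1) + low(1) + tea(1) = 3
Line 2: feather(2) + inside(2) + hurricane(3) = 7
Line 3: twilight(2) + continues(3) + somewhere(2) = 7

3/7/7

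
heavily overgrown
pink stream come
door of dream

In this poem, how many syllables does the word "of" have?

"of" has 1 syllable.

1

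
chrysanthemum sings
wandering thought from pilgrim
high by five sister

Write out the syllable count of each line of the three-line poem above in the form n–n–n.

5–7–5

Line 1: "chrysanthemum sings": 4+1 = 5
Line 2: "wandering thought from pilgrim": 3+1+1+2 = 7
Line 3: "high by five sister": 1+1+1+2 = 5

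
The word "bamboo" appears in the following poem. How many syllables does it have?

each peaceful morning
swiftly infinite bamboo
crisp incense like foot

2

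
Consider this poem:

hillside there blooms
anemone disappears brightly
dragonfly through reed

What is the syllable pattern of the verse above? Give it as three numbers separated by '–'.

4–9–5

Line 1: hillside(2) + there(1) + blooms(1) = 4
Line 2: anemone(4) + disappears(3) + brightly(2) = 9
Line 3: dragonfly(3) + through(1) + reed(1) = 5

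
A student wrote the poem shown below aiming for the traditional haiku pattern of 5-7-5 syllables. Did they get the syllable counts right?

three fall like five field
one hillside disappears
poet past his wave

Line 1: three (1), fall (1), like (1), five (1), field (1) → 5 ✓
Line 2: one (1), hillside (2), disappears (3) → 6 (expected 7)
Line 3: poet (2), past (1), his (1), wave (1) → 5 ✓

No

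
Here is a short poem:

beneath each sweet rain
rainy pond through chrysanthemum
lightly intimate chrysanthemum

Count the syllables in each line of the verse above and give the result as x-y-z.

Line 1: "beneath each sweet rain": 2+1+1+1 = 5
Line 2: "rainy pond through chrysanthemum": 2+1+1+4 = 8
Line 3: "lightly intimate chrysanthemum": 2+3+4 = 9

5-8-9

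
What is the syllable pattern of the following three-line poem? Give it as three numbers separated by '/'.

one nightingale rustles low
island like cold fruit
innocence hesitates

Line 1: "one nightingale rustles low": 1+3+2+1 = 7
Line 2: "island like cold fruit": 2+1+1+1 = 5
Line 3: "innocence hesitates": 3+3 = 6

7/5/6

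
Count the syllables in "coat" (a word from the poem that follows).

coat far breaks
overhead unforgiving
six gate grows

1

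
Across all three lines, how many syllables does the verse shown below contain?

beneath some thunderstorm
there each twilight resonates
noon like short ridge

Line 1: beneath (2), some (1), thunderstorm (3) → 6
Line 2: there (1), each (1), twilight (2), resonates (3) → 7
Line 3: noon (1), like (1), short (1), ridge (1) → 4
Total: 6 + 7 + 4 = 17

17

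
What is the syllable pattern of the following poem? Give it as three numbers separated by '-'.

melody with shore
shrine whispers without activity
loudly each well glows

5-9-5

Line 1: melody(3) + with(1) + shore(1) = 5
Line 2: shrine(1) + whispers(2) + without(2) + activity(4) = 9
Line 3: loudly(2) + each(1) + well(1) + glows(1) = 5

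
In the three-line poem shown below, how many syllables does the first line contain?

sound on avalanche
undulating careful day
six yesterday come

5

The first line: "sound on avalanche": 1+1+3 = 5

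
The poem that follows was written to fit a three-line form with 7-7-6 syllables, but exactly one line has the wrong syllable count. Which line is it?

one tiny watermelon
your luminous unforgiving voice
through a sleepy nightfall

Line 1: one(1) + tiny(2) + watermelon(4) = 7 ✓
Line 2: your(1) + luminous(3) + unforgiving(4) + voice(1) = 9 (expected 7)
Line 3: through(1) + a(1) + sleepy(2) + nightfall(2) = 6 ✓

The second line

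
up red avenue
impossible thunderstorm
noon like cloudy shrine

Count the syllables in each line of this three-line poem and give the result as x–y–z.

Line 1: up (1), red (1), avenue (3) → 5
Line 2: impossible (4), thunderstorm (3) → 7
Line 3: noon (1), like (1), cloudy (2), shrine (1) → 5

5–7–5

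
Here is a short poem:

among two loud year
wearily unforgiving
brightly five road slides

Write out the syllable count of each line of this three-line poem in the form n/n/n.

5/7/5

Line 1: among(2) + two(1) + loud(1) + year(1) = 5
Line 2: wearily(3) + unforgiving(4) = 7
Line 3: brightly(2) + five(1) + road(1) + slides(1) = 5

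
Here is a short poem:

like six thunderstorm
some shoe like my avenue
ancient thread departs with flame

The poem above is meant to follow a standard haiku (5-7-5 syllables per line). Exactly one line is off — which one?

The third line

Line 1: like (1), six (1), thunderstorm (3) → 5 ✓
Line 2: some (1), shoe (1), like (1), my (1), avenue (3) → 7 ✓
Line 3: ancient (2), thread (1), departs (2), with (1), flame (1) → 7 (expected 5)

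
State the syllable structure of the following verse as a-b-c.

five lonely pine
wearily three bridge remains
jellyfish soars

4-7-4

Line 1: five (1), lonely (2), pine (1) → 4
Line 2: wearily (3), three (1), bridge (1), remains (2) → 7
Line 3: jellyfish (3), soars (1) → 4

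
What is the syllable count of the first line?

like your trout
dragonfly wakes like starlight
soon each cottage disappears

The first line: "like your trout": 1+1+1 = 3

3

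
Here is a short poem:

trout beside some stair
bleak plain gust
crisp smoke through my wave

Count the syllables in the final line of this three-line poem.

5

The final line: crisp (1), smoke (1), through (1), my (1), wave (1) → 5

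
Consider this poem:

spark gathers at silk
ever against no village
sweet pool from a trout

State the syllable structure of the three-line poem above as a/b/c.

Line 1: spark(1) + gathers(2) + at(1) + silk(1) = 5
Line 2: ever(2) + against(2) + no(1) + village(2) = 7
Line 3: sweet(1) + pool(1) + from(1) + a(1) + trout(1) = 5

5/7/5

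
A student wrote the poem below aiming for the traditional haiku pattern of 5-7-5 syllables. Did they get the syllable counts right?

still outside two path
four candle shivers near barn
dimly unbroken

Line 1: still (1), outside (2), two (1), path (1) → 5 ✓
Line 2: four (1), candle (2), shivers (2), near (1), barn (1) → 7 ✓
Line 3: dimly (2), unbroken (3) → 5 ✓

Yes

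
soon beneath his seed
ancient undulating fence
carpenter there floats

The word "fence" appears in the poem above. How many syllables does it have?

1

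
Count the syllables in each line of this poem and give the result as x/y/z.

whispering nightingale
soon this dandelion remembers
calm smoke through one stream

Line 1: "whispering nightingale": 3+3 = 6
Line 2: "soon this dandelion remembers": 1+1+4+3 = 9
Line 3: "calm smoke through one stream": 1+1+1+1+1 = 5

6/9/5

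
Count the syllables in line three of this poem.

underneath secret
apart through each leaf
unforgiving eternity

Line three: "unforgiving eternity": 4+4 = 8

8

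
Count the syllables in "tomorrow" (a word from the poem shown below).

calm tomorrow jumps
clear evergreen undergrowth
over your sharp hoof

3

"tomorrow" has 3 syllables.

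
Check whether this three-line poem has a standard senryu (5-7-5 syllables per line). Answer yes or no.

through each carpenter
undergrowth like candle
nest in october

Line 1: through(1) + each(1) + carpenter(3) = 5 ✓
Line 2: undergrowth(3) + like(1) + candle(2) = 6 (expected 7)
Line 3: nest(1) + in(1) + october(3) = 5 ✓

No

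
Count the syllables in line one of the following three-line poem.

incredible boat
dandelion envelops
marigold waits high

5

Line one: incredible(4) + boat(1) = 5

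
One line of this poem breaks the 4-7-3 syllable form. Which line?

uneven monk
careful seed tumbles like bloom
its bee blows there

Line 1: uneven (3), monk (1) → 4 ✓
Line 2: careful (2), seed (1), tumbles (2), like (1), bloom (1) → 7 ✓
Line 3: its (1), bee (1), blows (1), there (1) → 4 (expected 3)

Line 3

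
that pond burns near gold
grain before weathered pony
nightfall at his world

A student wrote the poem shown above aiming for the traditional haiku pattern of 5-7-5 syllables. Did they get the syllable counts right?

Yes

Line 1: that(1) + pond(1) + burns(1) + near(1) + gold(1) = 5 ✓
Line 2: grain(1) + before(2) + weathered(2) + pony(2) = 7 ✓
Line 3: nightfall(2) + at(1) + his(1) + world(1) = 5 ✓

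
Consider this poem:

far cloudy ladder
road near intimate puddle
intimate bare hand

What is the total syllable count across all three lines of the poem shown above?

17

Line 1: far (1), cloudy (2), ladder (2) → 5
Line 2: road (1), near (1), intimate (3), puddle (2) → 7
Line 3: intimate (3), bare (1), hand (1) → 5
Total: 5 + 7 + 5 = 17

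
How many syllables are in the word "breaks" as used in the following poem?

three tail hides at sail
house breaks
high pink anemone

1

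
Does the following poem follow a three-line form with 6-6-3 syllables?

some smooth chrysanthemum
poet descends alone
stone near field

Line 1: some(1) + smooth(1) + chrysanthemum(4) = 6 ✓
Line 2: poet(2) + descends(2) + alone(2) = 6 ✓
Line 3: stone(1) + near(1) + field(1) = 3 ✓

Yes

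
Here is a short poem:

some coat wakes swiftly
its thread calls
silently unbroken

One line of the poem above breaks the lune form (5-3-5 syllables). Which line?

Line 1: some(1) + coat(1) + wakes(1) + swiftly(2) = 5 ✓
Line 2: its(1) + thread(1) + calls(1) = 3 ✓
Line 3: silently(3) + unbroken(3) = 6 (expected 5)

Line 3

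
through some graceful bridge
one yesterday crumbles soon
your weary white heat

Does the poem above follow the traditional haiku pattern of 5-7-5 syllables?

Yes

Line 1: through (1), some (1), graceful (2), bridge (1) → 5 ✓
Line 2: one (1), yesterday (3), crumbles (2), soon (1) → 7 ✓
Line 3: your (1), weary (2), white (1), heat (1) → 5 ✓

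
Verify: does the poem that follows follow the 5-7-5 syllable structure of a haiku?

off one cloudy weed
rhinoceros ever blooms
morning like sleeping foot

No

Line 1: off(1) + one(1) + cloudy(2) + weed(1) = 5 ✓
Line 2: rhinoceros(4) + ever(2) + blooms(1) = 7 ✓
Line 3: morning(2) + like(1) + sleeping(2) + foot(1) = 6 (expected 5)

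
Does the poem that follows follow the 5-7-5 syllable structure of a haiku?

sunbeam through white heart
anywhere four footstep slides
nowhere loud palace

Yes

Line 1: "sunbeam through white heart": 2+1+1+1 = 5 ✓
Line 2: "anywhere four footstep slides": 3+1+2+1 = 7 ✓
Line 3: "nowhere loud palace": 2+1+2 = 5 ✓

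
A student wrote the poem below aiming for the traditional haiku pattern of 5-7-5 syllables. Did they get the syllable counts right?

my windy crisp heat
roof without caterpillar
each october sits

Yes

Line 1: my (1), windy (2), crisp (1), heat (1) → 5 ✓
Line 2: roof (1), without (2), caterpillar (4) → 7 ✓
Line 3: each (1), october (3), sits (1) → 5 ✓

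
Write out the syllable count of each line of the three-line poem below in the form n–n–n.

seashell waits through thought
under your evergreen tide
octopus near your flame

5–7–6

Line 1: seashell (2), waits (1), through (1), thought (1) → 5
Line 2: under (2), your (1), evergreen (3), tide (1) → 7
Line 3: octopus (3), near (1), your (1), flame (1) → 6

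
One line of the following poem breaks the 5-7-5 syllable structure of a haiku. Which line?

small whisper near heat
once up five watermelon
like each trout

The third line

Line 1: small(1) + whisper(2) + near(1) + heat(1) = 5 ✓
Line 2: once(1) + up(1) + five(1) + watermelon(4) = 7 ✓
Line 3: like(1) + each(1) + trout(1) = 3 (expected 5)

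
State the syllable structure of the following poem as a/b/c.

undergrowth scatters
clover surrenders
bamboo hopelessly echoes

Line 1: undergrowth (3), scatters (2) → 5
Line 2: clover (2), surrenders (3) → 5
Line 3: bamboo (2), hopelessly (3), echoes (2) → 7

5/5/7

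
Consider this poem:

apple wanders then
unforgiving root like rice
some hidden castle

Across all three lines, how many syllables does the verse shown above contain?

Line 1: apple (2), wanders (2), then (1) → 5
Line 2: unforgiving (4), root (1), like (1), rice (1) → 7
Line 3: some (1), hidden (2), castle (2) → 5
Total: 5 + 7 + 5 = 17

17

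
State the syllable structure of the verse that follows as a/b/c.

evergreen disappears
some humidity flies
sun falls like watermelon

6/6/7

Line 1: "evergreen disappears": 3+3 = 6
Line 2: "some humidity flies": 1+4+1 = 6
Line 3: "sun falls like watermelon": 1+1+1+4 = 7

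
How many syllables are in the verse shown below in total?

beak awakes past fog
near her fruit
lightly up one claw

13

Line 1: "beak awakes past fog": 1+2+1+1 = 5
Line 2: "near her fruit": 1+1+1 = 3
Line 3: "lightly up one claw": 2+1+1+1 = 5
Total: 5 + 3 + 5 = 13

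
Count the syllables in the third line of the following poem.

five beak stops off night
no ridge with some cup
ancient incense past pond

6

The third line: "ancient incense past pond": 2+2+1+1 = 6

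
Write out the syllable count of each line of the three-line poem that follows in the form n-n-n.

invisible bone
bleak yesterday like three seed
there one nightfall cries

5-7-5

Line 1: invisible (4), bone (1) → 5
Line 2: bleak (1), yesterday (3), like (1), three (1), seed (1) → 7
Line 3: there (1), one (1), nightfall (2), cries (1) → 5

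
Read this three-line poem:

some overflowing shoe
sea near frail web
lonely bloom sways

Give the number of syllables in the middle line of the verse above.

4

The middle line: sea (1), near (1), frail (1), web (1) → 4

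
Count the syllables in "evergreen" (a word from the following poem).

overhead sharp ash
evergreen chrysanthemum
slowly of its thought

3

"evergreen" has 3 syllables.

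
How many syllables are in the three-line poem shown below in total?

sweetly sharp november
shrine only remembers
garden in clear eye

17

Line 1: "sweetly sharp november": 2+1+3 = 6
Line 2: "shrine only remembers": 1+2+3 = 6
Line 3: "garden in clear eye": 2+1+1+1 = 5
Total: 6 + 6 + 5 = 17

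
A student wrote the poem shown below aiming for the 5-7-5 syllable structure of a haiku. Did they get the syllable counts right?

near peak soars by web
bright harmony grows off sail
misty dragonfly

Line 1: "near peak soars by web": 1+1+1+1+1 = 5 ✓
Line 2: "bright harmony grows off sail": 1+3+1+1+1 = 7 ✓
Line 3: "misty dragonfly": 2+3 = 5 ✓

Yes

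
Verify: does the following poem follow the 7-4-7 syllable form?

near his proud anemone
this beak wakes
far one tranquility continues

No

Line 1: near (1), his (1), proud (1), anemone (4) → 7 ✓
Line 2: this (1), beak (1), wakes (1) → 3 (expected 4)
Line 3: far (1), one (1), tranquility (4), continues (3) → 9 (expected 7)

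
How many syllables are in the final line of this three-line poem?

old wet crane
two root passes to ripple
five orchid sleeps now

The final line: five(1) + orchid(2) + sleeps(1) + now(1) = 5

5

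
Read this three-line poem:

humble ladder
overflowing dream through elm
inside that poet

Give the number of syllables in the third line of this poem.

The third line: "inside that poet": 2+1+2 = 5

5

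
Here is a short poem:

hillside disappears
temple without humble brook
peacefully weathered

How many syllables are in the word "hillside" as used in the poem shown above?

2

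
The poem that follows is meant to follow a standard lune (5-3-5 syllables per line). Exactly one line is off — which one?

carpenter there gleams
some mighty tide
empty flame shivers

Line 1: carpenter (3), there (1), gleams (1) → 5 ✓
Line 2: some (1), mighty (2), tide (1) → 4 (expected 3)
Line 3: empty (2), flame (1), shivers (2) → 5 ✓

The second line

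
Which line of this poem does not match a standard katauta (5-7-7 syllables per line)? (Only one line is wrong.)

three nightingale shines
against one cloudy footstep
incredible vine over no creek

Line 3

Line 1: three (1), nightingale (3), shines (1) → 5 ✓
Line 2: against (2), one (1), cloudy (2), footstep (2) → 7 ✓
Line 3: incredible (4), vine (1), over (2), no (1), creek (1) → 9 (expected 7)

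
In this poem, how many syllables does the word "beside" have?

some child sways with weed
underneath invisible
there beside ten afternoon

2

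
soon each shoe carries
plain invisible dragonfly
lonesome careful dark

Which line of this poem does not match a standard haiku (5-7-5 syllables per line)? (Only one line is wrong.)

Line 1: soon(1) + each(1) + shoe(1) + carries(2) = 5 ✓
Line 2: plain(1) + invisible(4) + dragonfly(3) = 8 (expected 7)
Line 3: lonesome(2) + careful(2) + dark(1) = 5 ✓

The second line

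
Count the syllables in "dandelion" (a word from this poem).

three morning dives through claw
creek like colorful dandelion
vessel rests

4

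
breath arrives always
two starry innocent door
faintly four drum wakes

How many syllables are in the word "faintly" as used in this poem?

"faintly" has 2 syllables.

2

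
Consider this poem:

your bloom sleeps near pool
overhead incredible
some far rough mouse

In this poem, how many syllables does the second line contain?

7

The second line: overhead(3) + incredible(4) = 7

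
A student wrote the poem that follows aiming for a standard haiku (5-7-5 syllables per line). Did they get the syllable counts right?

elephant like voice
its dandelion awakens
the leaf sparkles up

No

Line 1: elephant(3) + like(1) + voice(1) = 5 ✓
Line 2: its(1) + dandelion(4) + awakens(3) = 8 (expected 7)
Line 3: the(1) + leaf(1) + sparkles(2) + up(1) = 5 ✓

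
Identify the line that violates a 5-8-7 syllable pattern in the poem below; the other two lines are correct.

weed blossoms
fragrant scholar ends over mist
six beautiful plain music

Line 1

Line 1: weed (1), blossoms (2) → 3 (expected 5)
Line 2: fragrant (2), scholar (2), ends (1), over (2), mist (1) → 8 ✓
Line 3: six (1), beautiful (3), plain (1), music (2) → 7 ✓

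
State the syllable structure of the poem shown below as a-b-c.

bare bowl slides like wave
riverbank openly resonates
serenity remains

Line 1: bare (1), bowl (1), slides (1), like (1), wave (1) → 5
Line 2: riverbank (3), openly (3), resonates (3) → 9
Line 3: serenity (4), remains (2) → 6

5-9-6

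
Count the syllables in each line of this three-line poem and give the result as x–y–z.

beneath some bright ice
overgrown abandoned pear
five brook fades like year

Line 1: beneath (2), some (1), bright (1), ice (1) → 5
Line 2: overgrown (3), abandoned (3), pear (1) → 7
Line 3: five (1), brook (1), fades (1), like (1), year (1) → 5

5–7–5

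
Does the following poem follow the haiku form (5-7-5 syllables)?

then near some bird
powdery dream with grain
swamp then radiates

Line 1: then(1) + near(1) + some(1) + bird(1) = 4 (expected 5)
Line 2: powdery(3) + dream(1) + with(1) + grain(1) = 6 (expected 7)
Line 3: swamp(1) + then(1) + radiates(3) = 5 ✓

No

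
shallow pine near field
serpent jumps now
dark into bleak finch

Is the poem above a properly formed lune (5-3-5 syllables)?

No

Line 1: shallow (2), pine (1), near (1), field (1) → 5 ✓
Line 2: serpent (2), jumps (1), now (1) → 4 (expected 3)
Line 3: dark (1), into (2), bleak (1), finch (1) → 5 ✓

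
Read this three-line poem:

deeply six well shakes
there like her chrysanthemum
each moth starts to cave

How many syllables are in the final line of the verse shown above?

The final line: "each moth starts to cave": 1+1+1+1+1 = 5

5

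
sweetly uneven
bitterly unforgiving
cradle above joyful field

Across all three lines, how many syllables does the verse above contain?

19

Line 1: sweetly(2) + uneven(3) = 5
Line 2: bitterly(3) + unforgiving(4) = 7
Line 3: cradle(2) + above(2) + joyful(2) + field(1) = 7
Total: 5 + 7 + 7 = 19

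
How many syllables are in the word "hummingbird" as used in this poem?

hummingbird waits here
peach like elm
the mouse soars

3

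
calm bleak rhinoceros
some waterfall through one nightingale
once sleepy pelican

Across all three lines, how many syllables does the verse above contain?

Line 1: "calm bleak rhinoceros": 1+1+4 = 6
Line 2: "some waterfall through one nightingale": 1+3+1+1+3 = 9
Line 3: "once sleepy pelican": 1+2+3 = 6
Total: 6 + 9 + 6 = 21

21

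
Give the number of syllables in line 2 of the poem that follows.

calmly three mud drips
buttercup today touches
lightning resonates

7

Line 2: "buttercup today touches": 3+2+2 = 7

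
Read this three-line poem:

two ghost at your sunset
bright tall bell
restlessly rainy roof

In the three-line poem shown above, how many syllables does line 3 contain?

Line 3: restlessly (3), rainy (2), roof (1) → 6

6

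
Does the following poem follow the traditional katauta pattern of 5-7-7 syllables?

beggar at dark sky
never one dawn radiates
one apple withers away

Yes

Line 1: "beggar at dark sky": 2+1+1+1 = 5 ✓
Line 2: "never one dawn radiates": 2+1+1+3 = 7 ✓
Line 3: "one apple withers away": 1+2+2+2 = 7 ✓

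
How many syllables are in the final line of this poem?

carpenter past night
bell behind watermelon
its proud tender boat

The final line: "its proud tender boat": 1+1+2+1 = 5

5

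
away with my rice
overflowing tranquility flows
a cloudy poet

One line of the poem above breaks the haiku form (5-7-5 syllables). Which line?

Line 1: away (2), with (1), my (1), rice (1) → 5 ✓
Line 2: overflowing (4), tranquility (4), flows (1) → 9 (expected 7)
Line 3: a (1), cloudy (2), poet (2) → 5 ✓

The second line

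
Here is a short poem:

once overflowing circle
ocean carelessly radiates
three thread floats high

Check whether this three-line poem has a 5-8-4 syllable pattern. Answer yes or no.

No

Line 1: once(1) + overflowing(4) + circle(2) = 7 (expected 5)
Line 2: ocean(2) + carelessly(3) + radiates(3) = 8 ✓
Line 3: three(1) + thread(1) + floats(1) + high(1) = 4 ✓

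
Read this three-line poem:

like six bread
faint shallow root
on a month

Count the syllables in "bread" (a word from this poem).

1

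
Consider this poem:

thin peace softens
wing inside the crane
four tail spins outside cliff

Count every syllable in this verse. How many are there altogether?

Line 1: "thin peace softens": 1+1+2 = 4
Line 2: "wing inside the crane": 1+2+1+1 = 5
Line 3: "four tail spins outside cliff": 1+1+1+2+1 = 6
Total: 4 + 5 + 6 = 15

15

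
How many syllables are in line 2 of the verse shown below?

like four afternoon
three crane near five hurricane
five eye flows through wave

7

Line 2: "three crane near five hurricane": 1+1+1+1+3 = 7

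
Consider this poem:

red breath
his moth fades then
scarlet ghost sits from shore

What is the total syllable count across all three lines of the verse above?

Line 1: "red breath": 1+1 = 2
Line 2: "his moth fades then": 1+1+1+1 = 4
Line 3: "scarlet ghost sits from shore": 2+1+1+1+1 = 6
Total: 2 + 4 + 6 = 12

12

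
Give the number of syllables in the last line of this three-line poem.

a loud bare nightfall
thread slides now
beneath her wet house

5

The last line: beneath (2), her (1), wet (1), house (1) → 5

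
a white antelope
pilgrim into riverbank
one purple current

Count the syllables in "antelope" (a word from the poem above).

"antelope" has 3 syllables.

3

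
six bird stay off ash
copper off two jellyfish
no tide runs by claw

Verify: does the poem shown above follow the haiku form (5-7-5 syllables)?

Yes

Line 1: six (1), bird (1), stay (1), off (1), ash (1) → 5 ✓
Line 2: copper (2), off (1), two (1), jellyfish (3) → 7 ✓
Line 3: no (1), tide (1), runs (1), by (1), claw (1) → 5 ✓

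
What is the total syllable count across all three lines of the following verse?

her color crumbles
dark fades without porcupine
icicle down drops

Line 1: her (1), color (2), crumbles (2) → 5
Line 2: dark (1), fades (1), without (2), porcupine (3) → 7
Line 3: icicle (3), down (1), drops (1) → 5
Total: 5 + 7 + 5 = 17

17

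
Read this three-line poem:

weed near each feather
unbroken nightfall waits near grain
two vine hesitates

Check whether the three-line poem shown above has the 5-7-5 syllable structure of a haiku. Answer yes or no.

Line 1: weed(1) + near(1) + each(1) + feather(2) = 5 ✓
Line 2: unbroken(3) + nightfall(2) + waits(1) + near(1) + grain(1) = 8 (expected 7)
Line 3: two(1) + vine(1) + hesitates(3) = 5 ✓

No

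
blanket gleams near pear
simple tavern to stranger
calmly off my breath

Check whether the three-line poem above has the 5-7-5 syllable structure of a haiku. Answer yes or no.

Yes

Line 1: blanket (2), gleams (1), near (1), pear (1) → 5 ✓
Line 2: simple (2), tavern (2), to (1), stranger (2) → 7 ✓
Line 3: calmly (2), off (1), my (1), breath (1) → 5 ✓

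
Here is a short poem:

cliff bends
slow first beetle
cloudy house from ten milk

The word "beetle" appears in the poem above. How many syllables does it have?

2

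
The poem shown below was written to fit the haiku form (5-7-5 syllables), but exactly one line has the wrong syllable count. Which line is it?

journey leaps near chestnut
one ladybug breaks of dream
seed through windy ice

Line 1: journey (2), leaps (1), near (1), chestnut (2) → 6 (expected 5)
Line 2: one (1), ladybug (3), breaks (1), of (1), dream (1) → 7 ✓
Line 3: seed (1), through (1), windy (2), ice (1) → 5 ✓

Line 1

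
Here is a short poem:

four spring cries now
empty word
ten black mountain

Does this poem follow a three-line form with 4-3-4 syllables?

Line 1: "four spring cries now": 1+1+1+1 = 4 ✓
Line 2: "empty word": 2+1 = 3 ✓
Line 3: "ten black mountain": 1+1+2 = 4 ✓

Yes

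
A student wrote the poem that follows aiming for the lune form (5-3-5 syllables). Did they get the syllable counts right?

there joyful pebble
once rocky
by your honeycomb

Yes

Line 1: "there joyful pebble": 1+2+2 = 5 ✓
Line 2: "once rocky": 1+2 = 3 ✓
Line 3: "by your honeycomb": 1+1+3 = 5 ✓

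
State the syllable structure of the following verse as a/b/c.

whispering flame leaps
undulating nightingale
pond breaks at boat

5/7/4

Line 1: whispering (3), flame (1), leaps (1) → 5
Line 2: undulating (4), nightingale (3) → 7
Line 3: pond (1), breaks (1), at (1), boat (1) → 4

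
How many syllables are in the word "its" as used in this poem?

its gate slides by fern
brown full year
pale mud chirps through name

1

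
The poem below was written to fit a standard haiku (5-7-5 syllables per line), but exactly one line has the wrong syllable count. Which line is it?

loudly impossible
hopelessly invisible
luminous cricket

Line 1

Line 1: loudly (2), impossible (4) → 6 (expected 5)
Line 2: hopelessly (3), invisible (4) → 7 ✓
Line 3: luminous (3), cricket (2) → 5 ✓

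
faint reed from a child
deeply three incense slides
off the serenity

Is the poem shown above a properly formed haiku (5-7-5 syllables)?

Line 1: faint(1) + reed(1) + from(1) + a(1) + child(1) = 5 ✓
Line 2: deeply(2) + three(1) + incense(2) + slides(1) = 6 (expected 7)
Line 3: off(1) + the(1) + serenity(4) = 6 (expected 5)

No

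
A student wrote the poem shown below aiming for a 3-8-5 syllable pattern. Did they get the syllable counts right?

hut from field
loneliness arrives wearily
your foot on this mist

Yes

Line 1: "hut from field": 1+1+1 = 3 ✓
Line 2: "loneliness arrives wearily": 3+2+3 = 8 ✓
Line 3: "your foot on this mist": 1+1+1+1+1 = 5 ✓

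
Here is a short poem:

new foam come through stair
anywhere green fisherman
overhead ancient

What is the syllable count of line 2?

Line 2: "anywhere green fisherman": 3+1+3 = 7

7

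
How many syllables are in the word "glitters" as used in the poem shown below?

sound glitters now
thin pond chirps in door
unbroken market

"glitters" has 2 syllables.

2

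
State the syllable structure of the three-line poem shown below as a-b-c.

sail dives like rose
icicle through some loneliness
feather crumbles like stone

4-8-6

Line 1: sail (1), dives (1), like (1), rose (1) → 4
Line 2: icicle (3), through (1), some (1), loneliness (3) → 8
Line 3: feather (2), crumbles (2), like (1), stone (1) → 6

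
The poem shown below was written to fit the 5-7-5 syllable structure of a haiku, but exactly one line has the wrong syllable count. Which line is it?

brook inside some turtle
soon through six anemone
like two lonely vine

The first line

Line 1: "brook inside some turtle": 1+2+1+2 = 6 (expected 5)
Line 2: "soon through six anemone": 1+1+1+4 = 7 ✓
Line 3: "like two lonely vine": 1+1+2+1 = 5 ✓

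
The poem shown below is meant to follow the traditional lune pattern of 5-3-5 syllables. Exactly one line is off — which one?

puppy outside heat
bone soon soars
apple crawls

The third line

Line 1: puppy(2) + outside(2) + heat(1) = 5 ✓
Line 2: bone(1) + soon(1) + soars(1) = 3 ✓
Line 3: apple(2) + crawls(1) = 3 (expected 5)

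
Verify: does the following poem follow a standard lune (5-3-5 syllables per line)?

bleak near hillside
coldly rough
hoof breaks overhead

No

Line 1: "bleak near hillside": 1+1+2 = 4 (expected 5)
Line 2: "coldly rough": 2+1 = 3 ✓
Line 3: "hoof breaks overhead": 1+1+3 = 5 ✓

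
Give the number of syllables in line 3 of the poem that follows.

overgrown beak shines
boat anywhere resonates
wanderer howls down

Line 3: wanderer(3) + howls(1) + down(1) = 5

5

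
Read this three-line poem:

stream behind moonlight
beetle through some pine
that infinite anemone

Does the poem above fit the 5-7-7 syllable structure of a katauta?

Line 1: stream(1) + behind(2) + moonlight(2) = 5 ✓
Line 2: beetle(2) + through(1) + some(1) + pine(1) = 5 (expected 7)
Line 3: that(1) + infinite(3) + anemone(4) = 8 (expected 7)

No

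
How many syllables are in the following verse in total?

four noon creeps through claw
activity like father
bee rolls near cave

16

Line 1: four(1) + noon(1) + creeps(1) + through(1) + claw(1) = 5
Line 2: activity(4) + like(1) + father(2) = 7
Line 3: bee(1) + rolls(1) + near(1) + cave(1) = 4
Total: 5 + 7 + 4 = 16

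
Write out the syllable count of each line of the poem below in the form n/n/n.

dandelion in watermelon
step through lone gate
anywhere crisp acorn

9/4/6

Line 1: dandelion (4), in (1), watermelon (4) → 9
Line 2: step (1), through (1), lone (1), gate (1) → 4
Line 3: anywhere (3), crisp (1), acorn (2) → 6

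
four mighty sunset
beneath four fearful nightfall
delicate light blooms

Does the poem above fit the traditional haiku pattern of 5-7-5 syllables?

Line 1: "four mighty sunset": 1+2+2 = 5 ✓
Line 2: "beneath four fearful nightfall": 2+1+2+2 = 7 ✓
Line 3: "delicate light blooms": 3+1+1 = 5 ✓

Yes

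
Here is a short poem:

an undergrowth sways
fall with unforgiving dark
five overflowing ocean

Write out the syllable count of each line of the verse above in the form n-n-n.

5-7-7

Line 1: an (1), undergrowth (3), sways (1) → 5
Line 2: fall (1), with (1), unforgiving (4), dark (1) → 7
Line 3: five (1), overflowing (4), ocean (2) → 7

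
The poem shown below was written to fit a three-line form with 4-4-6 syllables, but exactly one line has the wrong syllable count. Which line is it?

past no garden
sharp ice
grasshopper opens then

Line 2

Line 1: past(1) + no(1) + garden(2) = 4 ✓
Line 2: sharp(1) + ice(1) = 2 (expected 4)
Line 3: grasshopper(3) + opens(2) + then(1) = 6 ✓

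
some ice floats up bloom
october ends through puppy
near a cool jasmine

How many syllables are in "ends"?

1

"ends" has 1 syllable.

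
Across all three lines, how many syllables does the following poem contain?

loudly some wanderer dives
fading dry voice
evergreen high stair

Line 1: loudly(2) + some(1) + wanderer(3) + dives(1) = 7
Line 2: fading(2) + dry(1) + voice(1) = 4
Line 3: evergreen(3) + high(1) + stair(1) = 5
Total: 7 + 4 + 5 = 16

16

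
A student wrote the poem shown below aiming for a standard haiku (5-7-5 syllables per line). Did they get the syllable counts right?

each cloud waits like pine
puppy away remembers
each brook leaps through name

Line 1: "each cloud waits like pine": 1+1+1+1+1 = 5 ✓
Line 2: "puppy away remembers": 2+2+3 = 7 ✓
Line 3: "each brook leaps through name": 1+1+1+1+1 = 5 ✓

Yes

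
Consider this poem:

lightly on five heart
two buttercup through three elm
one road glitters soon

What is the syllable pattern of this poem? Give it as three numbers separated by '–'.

5–7–5

Line 1: lightly (2), on (1), five (1), heart (1) → 5
Line 2: two (1), buttercup (3), through (1), three (1), elm (1) → 7
Line 3: one (1), road (1), glitters (2), soon (1) → 5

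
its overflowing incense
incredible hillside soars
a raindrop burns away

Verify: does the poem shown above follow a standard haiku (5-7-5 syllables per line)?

No

Line 1: its(1) + overflowing(4) + incense(2) = 7 (expected 5)
Line 2: incredible(4) + hillside(2) + soars(1) = 7 ✓
Line 3: a(1) + raindrop(2) + burns(1) + away(2) = 6 (expected 5)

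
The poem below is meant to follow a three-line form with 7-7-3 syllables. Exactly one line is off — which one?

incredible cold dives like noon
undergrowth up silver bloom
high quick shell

Line 1: "incredible cold dives like noon": 4+1+1+1+1 = 8 (expected 7)
Line 2: "undergrowth up silver bloom": 3+1+2+1 = 7 ✓
Line 3: "high quick shell": 1+1+1 = 3 ✓

Line 1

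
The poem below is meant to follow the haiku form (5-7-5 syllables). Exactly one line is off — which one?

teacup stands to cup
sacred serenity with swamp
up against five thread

Line 1: teacup(2) + stands(1) + to(1) + cup(1) = 5 ✓
Line 2: sacred(2) + serenity(4) + with(1) + swamp(1) = 8 (expected 7)
Line 3: up(1) + against(2) + five(1) + thread(1) = 5 ✓

The second line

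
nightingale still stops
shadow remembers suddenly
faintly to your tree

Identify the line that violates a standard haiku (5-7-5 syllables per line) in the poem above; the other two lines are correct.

Line 1: nightingale(3) + still(1) + stops(1) = 5 ✓
Line 2: shadow(2) + remembers(3) + suddenly(3) = 8 (expected 7)
Line 3: faintly(2) + to(1) + your(1) + tree(1) = 5 ✓

Line 2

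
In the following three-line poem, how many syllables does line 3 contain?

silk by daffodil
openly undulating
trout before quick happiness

7

Line 3: trout (1), before (2), quick (1), happiness (3) → 7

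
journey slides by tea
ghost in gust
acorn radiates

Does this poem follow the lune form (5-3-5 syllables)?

Yes

Line 1: journey (2), slides (1), by (1), tea (1) → 5 ✓
Line 2: ghost (1), in (1), gust (1) → 3 ✓
Line 3: acorn (2), radiates (3) → 5 ✓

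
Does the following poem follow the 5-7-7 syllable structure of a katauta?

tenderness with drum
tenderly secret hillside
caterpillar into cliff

Line 1: tenderness(3) + with(1) + drum(1) = 5 ✓
Line 2: tenderly(3) + secret(2) + hillside(2) = 7 ✓
Line 3: caterpillar(4) + into(2) + cliff(1) = 7 ✓

Yes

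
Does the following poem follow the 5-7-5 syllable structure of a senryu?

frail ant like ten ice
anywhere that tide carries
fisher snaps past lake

Yes

Line 1: frail (1), ant (1), like (1), ten (1), ice (1) → 5 ✓
Line 2: anywhere (3), that (1), tide (1), carries (2) → 7 ✓
Line 3: fisher (2), snaps (1), past (1), lake (1) → 5 ✓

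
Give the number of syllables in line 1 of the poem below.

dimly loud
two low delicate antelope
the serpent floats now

Line 1: dimly (2), loud (1) → 3

3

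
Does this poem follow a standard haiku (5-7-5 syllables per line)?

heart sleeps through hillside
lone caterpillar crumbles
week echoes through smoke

Yes

Line 1: heart (1), sleeps (1), through (1), hillside (2) → 5 ✓
Line 2: lone (1), caterpillar (4), crumbles (2) → 7 ✓
Line 3: week (1), echoes (2), through (1), smoke (1) → 5 ✓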